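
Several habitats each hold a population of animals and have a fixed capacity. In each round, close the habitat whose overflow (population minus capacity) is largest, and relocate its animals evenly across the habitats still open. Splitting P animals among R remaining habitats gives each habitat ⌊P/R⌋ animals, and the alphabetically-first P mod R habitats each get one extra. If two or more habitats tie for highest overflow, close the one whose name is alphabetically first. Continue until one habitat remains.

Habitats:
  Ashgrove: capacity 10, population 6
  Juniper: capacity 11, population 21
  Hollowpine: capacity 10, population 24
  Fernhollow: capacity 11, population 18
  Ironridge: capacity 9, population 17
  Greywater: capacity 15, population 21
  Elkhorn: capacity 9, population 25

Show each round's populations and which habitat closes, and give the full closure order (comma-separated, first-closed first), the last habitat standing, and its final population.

Round 1: Ashgrove=6 Elkhorn=25 Fernhollow=18 Greywater=21 Hollowpine=24 Ironridge=17 Juniper=21 → close Elkhorn (overflow 16)
  25÷6 = 4 each, +1 to first 1
Round 2: Ashgrove=11 Fernhollow=22 Greywater=25 Hollowpine=28 Ironridge=21 Juniper=25 → close Hollowpine (overflow 18)
  28÷5 = 5 each, +1 to first 3
Round 3: Ashgrove=17 Fernhollow=28 Greywater=31 Ironridge=26 Juniper=30 → close Juniper (overflow 19)
  30÷4 = 7 each, +1 to first 2
Round 4: Ashgrove=25 Fernhollow=36 Greywater=38 Ironridge=33 → close Fernhollow (overflow 25)
  36÷3 = 12 each, +1 to first 0
Round 5: Ashgrove=37 Greywater=50 Ironridge=45 → close Ironridge (overflow 36)
  45÷2 = 22 each, +1 to first 1
Round 6: Ashgrove=60 Greywater=72 → close Greywater (overflow 57)
  72÷1 = 72 each, +1 to first 0

Closure order: Elkhorn, Hollowpine, Juniper, Fernhollow, Ironridge, Greywater
Last habitat: Ashgrove with 132 animals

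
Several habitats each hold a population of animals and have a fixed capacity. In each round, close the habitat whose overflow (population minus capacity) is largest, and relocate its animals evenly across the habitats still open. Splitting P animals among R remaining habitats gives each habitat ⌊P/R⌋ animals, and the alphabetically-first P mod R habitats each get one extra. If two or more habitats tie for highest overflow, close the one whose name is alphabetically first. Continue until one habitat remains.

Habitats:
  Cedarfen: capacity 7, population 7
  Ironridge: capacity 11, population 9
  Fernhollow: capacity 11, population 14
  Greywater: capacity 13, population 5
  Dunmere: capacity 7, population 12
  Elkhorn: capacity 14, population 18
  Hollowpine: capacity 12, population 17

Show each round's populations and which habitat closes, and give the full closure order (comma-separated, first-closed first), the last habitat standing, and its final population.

Closure order: Dunmere, Hollowpine, Elkhorn, Fernhollow, Cedarfen, Ironridge
Last habitat: Greywater with 82 animals

Round 1: Cedarfen=7 Dunmere=12 Elkhorn=18 Fernhollow=14 Greywater=5 Hollowpine=17 Ironridge=9 → close Dunmere (overflow 5)
  12÷6 = 2 each, +1 to first 0
Round 2: Cedarfen=9 Elkhorn=20 Fernhollow=16 Greywater=7 Hollowpine=19 Ironridge=11 → close Hollowpine (overflow 7)
  19÷5 = 3 each, +1 to first 4
Round 3: Cedarfen=13 Elkhorn=24 Fernhollow=20 Greywater=11 Ironridge=14 → close Elkhorn (overflow 10)
  24÷4 = 6 each, +1 to first 0
Round 4: Cedarfen=19 Fernhollow=26 Greywater=17 Ironridge=20 → close Fernhollow (overflow 15)
  26÷3 = 8 each, +1 to first 2
Round 5: Cedarfen=28 Greywater=26 Ironridge=28 → close Cedarfen (overflow 21)
  28÷2 = 14 each, +1 to first 0
Round 6: Greywater=40 Ironridge=42 → close Ironridge (overflow 31)
  42÷1 = 42 each, +1 to first 0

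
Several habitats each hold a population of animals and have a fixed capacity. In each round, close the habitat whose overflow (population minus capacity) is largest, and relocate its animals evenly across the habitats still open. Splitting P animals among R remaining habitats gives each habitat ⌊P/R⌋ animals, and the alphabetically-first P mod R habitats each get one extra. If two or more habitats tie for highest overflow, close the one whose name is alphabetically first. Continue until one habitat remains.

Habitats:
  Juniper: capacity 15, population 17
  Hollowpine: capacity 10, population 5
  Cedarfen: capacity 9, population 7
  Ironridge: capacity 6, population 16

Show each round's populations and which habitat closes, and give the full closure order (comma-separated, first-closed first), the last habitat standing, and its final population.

Closure order: Ironridge, Juniper, Cedarfen
Last habitat: Hollowpine with 45 animals

Round 1: Cedarfen=7 Hollowpine=5 Ironridge=16 Juniper=17 → close Ironridge (overflow 10)
  16÷3 = 5 each, +1 to first 1
Round 2: Cedarfen=13 Hollowpine=10 Juniper=22 → close Juniper (overflow 7)
  22÷2 = 11 each, +1 to first 0
Round 3: Cedarfen=24 Hollowpine=21 → close Cedarfen (overflow 15)
  24÷1 = 24 each, +1 to first 0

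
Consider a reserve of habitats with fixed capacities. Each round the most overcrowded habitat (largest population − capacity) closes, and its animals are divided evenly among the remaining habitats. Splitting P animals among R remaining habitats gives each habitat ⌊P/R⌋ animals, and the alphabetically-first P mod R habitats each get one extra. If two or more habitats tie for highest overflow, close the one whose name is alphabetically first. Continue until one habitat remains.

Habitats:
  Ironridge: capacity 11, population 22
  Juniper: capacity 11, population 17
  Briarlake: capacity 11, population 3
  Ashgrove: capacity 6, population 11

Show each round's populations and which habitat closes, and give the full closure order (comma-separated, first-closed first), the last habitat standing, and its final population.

Round 1: Ashgrove=11 Briarlake=3 Ironridge=22 Juniper=17 → close Ironridge (overflow 11)
  22÷3 = 7 each, +1 to first 1
Round 2: Ashgrove=19 Briarlake=10 Juniper=24 → close Ashgrove (overflow 13)
  19÷2 = 9 each, +1 to first 1
Round 3: Briarlake=20 Juniper=33 → close Juniper (overflow 22)
  33÷1 = 33 each, +1 to first 0

Closure order: Ironridge, Ashgrove, Juniper
Last habitat: Briarlake with 53 animals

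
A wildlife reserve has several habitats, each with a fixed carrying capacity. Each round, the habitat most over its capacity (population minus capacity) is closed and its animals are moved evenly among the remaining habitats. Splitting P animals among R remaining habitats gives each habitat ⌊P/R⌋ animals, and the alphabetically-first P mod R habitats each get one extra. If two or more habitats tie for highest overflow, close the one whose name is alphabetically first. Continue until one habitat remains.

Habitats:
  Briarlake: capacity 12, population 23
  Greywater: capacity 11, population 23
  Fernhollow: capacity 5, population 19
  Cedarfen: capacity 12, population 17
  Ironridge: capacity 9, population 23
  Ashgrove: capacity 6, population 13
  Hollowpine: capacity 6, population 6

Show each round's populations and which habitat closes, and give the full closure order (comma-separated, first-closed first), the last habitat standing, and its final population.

Round 1: Ashgrove=13 Briarlake=23 Cedarfen=17 Fernhollow=19 Greywater=23 Hollowpine=6 Ironridge=23 → close Fernhollow (overflow 14)
  19÷6 = 3 each, +1 to first 1
Round 2: Ashgrove=17 Briarlake=26 Cedarfen=20 Greywater=26 Hollowpine=9 Ironridge=26 → close Ironridge (overflow 17)
  26÷5 = 5 each, +1 to first 1
Round 3: Ashgrove=23 Briarlake=31 Cedarfen=25 Greywater=31 Hollowpine=14 → close Greywater (overflow 20)
  31÷4 = 7 each, +1 to first 3
Round 4: Ashgrove=31 Briarlake=39 Cedarfen=33 Hollowpine=21 → close Briarlake (overflow 27)
  39÷3 = 13 each, +1 to first 0
Round 5: Ashgrove=44 Cedarfen=46 Hollowpine=34 → close Ashgrove (overflow 38)
  44÷2 = 22 each, +1 to first 0
Round 6: Cedarfen=68 Hollowpine=56 → close Cedarfen (overflow 56)
  68÷1 = 68 each, +1 to first 0

Closure order: Fernhollow, Ironridge, Greywater, Briarlake, Ashgrove, Cedarfen
Last habitat: Hollowpine with 124 animals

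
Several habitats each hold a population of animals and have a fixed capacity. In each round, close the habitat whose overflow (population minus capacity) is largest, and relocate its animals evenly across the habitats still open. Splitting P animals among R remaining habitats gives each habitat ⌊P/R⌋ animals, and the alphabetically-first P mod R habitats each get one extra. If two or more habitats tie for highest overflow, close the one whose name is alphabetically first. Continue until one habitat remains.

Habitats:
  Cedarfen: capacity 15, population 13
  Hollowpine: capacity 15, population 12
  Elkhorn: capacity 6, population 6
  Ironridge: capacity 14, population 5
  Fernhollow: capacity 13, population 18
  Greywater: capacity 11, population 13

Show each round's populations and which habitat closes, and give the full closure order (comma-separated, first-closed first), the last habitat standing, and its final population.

Closure order: Fernhollow, Greywater, Elkhorn, Cedarfen, Hollowpine
Last habitat: Ironridge with 67 animals

Round 1: Cedarfen=13 Elkhorn=6 Fernhollow=18 Greywater=13 Hollowpine=12 Ironridge=5 → close Fernhollow (overflow 5)
  18÷5 = 3 each, +1 to first 3
Round 2: Cedarfen=17 Elkhorn=10 Greywater=17 Hollowpine=15 Ironridge=8 → close Greywater (overflow 6)
  17÷4 = 4 each, +1 to first 1
Round 3: Cedarfen=22 Elkhorn=14 Hollowpine=19 Ironridge=12 → close Elkhorn (overflow 8)
  14÷3 = 4 each, +1 to first 2
Round 4: Cedarfen=27 Hollowpine=24 Ironridge=16 → close Cedarfen (overflow 12)
  27÷2 = 13 each, +1 to first 1
Round 5: Hollowpine=38 Ironridge=29 → close Hollowpine (overflow 23)
  38÷1 = 38 each, +1 to first 0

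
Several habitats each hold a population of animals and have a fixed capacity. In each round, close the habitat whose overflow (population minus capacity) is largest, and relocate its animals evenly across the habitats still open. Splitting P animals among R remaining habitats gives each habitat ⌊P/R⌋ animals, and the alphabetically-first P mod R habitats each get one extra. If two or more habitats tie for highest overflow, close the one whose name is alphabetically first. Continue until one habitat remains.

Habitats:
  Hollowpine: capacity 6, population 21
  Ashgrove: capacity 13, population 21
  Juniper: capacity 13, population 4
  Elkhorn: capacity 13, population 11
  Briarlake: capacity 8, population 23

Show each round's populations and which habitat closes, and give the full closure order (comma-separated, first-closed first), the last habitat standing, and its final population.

Closure order: Briarlake, Hollowpine, Ashgrove, Elkhorn
Last habitat: Juniper with 80 animals

Round 1: Ashgrove=21 Briarlake=23 Elkhorn=11 Hollowpine=21 Juniper=4 → close Briarlake (overflow 15)
  23÷4 = 5 each, +1 to first 3
Round 2: Ashgrove=27 Elkhorn=17 Hollowpine=27 Juniper=9 → close Hollowpine (overflow 21)
  27÷3 = 9 each, +1 to first 0
Round 3: Ashgrove=36 Elkhorn=26 Juniper=18 → close Ashgrove (overflow 23)
  36÷2 = 18 each, +1 to first 0
Round 4: Elkhorn=44 Juniper=36 → close Elkhorn (overflow 31)
  44÷1 = 44 each, +1 to first 0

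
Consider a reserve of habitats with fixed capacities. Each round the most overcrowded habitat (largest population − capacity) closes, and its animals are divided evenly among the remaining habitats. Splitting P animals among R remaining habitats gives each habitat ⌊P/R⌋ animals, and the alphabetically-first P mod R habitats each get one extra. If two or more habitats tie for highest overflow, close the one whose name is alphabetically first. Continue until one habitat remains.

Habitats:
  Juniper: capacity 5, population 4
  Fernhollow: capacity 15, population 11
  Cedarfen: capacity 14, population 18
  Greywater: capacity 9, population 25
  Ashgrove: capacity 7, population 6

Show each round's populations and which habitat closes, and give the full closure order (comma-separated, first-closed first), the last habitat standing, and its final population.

Closure order: Greywater, Cedarfen, Ashgrove, Juniper
Last habitat: Fernhollow with 64 animals

Round 1: Ashgrove=6 Cedarfen=18 Fernhollow=11 Greywater=25 Juniper=4 → close Greywater (overflow 16)
  25÷4 = 6 each, +1 to first 1
Round 2: Ashgrove=13 Cedarfen=24 Fernhollow=17 Juniper=10 → close Cedarfen (overflow 10)
  24÷3 = 8 each, +1 to first 0
Round 3: Ashgrove=21 Fernhollow=25 Juniper=18 → close Ashgrove (overflow 14)
  21÷2 = 10 each, +1 to first 1
Round 4: Fernhollow=36 Juniper=28 → close Juniper (overflow 23)
  28÷1 = 28 each, +1 to first 0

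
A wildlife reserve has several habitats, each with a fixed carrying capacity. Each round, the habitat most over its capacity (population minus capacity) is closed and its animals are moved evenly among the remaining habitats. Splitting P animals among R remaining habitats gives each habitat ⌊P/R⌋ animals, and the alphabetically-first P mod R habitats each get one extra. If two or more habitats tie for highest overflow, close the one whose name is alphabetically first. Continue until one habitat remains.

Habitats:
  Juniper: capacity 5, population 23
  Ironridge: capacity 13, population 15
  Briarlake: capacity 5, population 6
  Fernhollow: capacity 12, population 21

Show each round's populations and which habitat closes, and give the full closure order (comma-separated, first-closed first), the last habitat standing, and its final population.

Closure order: Juniper, Fernhollow, Briarlake
Last habitat: Ironridge with 65 animals

Round 1: Briarlake=6 Fernhollow=21 Ironridge=15 Juniper=23 → close Juniper (overflow 18)
  23÷3 = 7 each, +1 to first 2
Round 2: Briarlake=14 Fernhollow=29 Ironridge=22 → close Fernhollow (overflow 17)
  29÷2 = 14 each, +1 to first 1
Round 3: Briarlake=29 Ironridge=36 → close Briarlake (overflow 24)
  29÷1 = 29 each, +1 to first 0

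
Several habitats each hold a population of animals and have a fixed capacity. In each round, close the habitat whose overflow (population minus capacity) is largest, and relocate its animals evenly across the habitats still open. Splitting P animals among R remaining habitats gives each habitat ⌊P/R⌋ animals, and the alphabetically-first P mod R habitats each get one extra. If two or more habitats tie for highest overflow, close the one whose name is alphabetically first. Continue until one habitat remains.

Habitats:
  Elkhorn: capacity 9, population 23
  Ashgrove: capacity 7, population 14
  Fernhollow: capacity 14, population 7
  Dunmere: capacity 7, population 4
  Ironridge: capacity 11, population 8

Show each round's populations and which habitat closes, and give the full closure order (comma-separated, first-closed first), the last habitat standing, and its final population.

Round 1: Ashgrove=14 Dunmere=4 Elkhorn=23 Fernhollow=7 Ironridge=8 → close Elkhorn (overflow 14)
  23÷4 = 5 each, +1 to first 3
Round 2: Ashgrove=20 Dunmere=10 Fernhollow=13 Ironridge=13 → close Ashgrove (overflow 13)
  20÷3 = 6 each, +1 to first 2
Round 3: Dunmere=17 Fernhollow=20 Ironridge=19 → close Dunmere (overflow 10)
  17÷2 = 8 each, +1 to first 1
Round 4: Fernhollow=29 Ironridge=27 → close Ironridge (overflow 16)
  27÷1 = 27 each, +1 to first 0

Closure order: Elkhorn, Ashgrove, Dunmere, Ironridge
Last habitat: Fernhollow with 56 animals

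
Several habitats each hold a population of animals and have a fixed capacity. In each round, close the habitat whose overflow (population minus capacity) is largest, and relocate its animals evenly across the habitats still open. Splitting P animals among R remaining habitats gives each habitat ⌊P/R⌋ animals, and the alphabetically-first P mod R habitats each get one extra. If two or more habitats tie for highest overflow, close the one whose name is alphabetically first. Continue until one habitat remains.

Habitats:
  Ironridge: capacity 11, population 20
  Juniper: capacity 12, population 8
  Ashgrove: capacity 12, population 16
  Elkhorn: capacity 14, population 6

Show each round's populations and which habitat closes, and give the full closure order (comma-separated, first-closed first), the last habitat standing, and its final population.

Round 1: Ashgrove=16 Elkhorn=6 Ironridge=20 Juniper=8 → close Ironridge (overflow 9)
  20÷3 = 6 each, +1 to first 2
Round 2: Ashgrove=23 Elkhorn=13 Juniper=14 → close Ashgrove (overflow 11)
  23÷2 = 11 each, +1 to first 1
Round 3: Elkhorn=25 Juniper=25 → close Juniper (overflow 13)
  25÷1 = 25 each, +1 to first 0

Closure order: Ironridge, Ashgrove, Juniper
Last habitat: Elkhorn with 50 animals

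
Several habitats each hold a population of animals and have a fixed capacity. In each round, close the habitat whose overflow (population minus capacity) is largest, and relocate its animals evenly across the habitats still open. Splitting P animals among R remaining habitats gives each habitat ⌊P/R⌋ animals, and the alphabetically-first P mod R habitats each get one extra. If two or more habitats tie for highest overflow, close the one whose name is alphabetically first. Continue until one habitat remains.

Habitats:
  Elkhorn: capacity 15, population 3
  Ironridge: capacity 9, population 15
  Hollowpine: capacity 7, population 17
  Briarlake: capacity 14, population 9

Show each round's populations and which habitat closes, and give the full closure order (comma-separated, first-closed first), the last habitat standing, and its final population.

Closure order: Hollowpine, Ironridge, Briarlake
Last habitat: Elkhorn with 44 animals

Round 1: Briarlake=9 Elkhorn=3 Hollowpine=17 Ironridge=15 → close Hollowpine (overflow 10)
  17÷3 = 5 each, +1 to first 2
Round 2: Briarlake=15 Elkhorn=9 Ironridge=20 → close Ironridge (overflow 11)
  20÷2 = 10 each, +1 to first 0
Round 3: Briarlake=25 Elkhorn=19 → close Briarlake (overflow 11)
  25÷1 = 25 each, +1 to first 0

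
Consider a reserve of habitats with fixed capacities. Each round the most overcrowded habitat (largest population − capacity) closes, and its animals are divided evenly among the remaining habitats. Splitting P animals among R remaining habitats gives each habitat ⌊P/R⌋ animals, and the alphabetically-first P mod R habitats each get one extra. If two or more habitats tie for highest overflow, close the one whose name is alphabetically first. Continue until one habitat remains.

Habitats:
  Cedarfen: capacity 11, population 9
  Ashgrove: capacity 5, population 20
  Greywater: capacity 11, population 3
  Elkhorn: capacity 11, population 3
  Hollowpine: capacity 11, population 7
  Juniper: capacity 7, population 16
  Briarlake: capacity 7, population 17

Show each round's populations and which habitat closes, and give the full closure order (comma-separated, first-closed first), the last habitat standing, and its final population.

Closure order: Ashgrove, Briarlake, Juniper, Cedarfen, Hollowpine, Elkhorn
Last habitat: Greywater with 75 animals

Round 1: Ashgrove=20 Briarlake=17 Cedarfen=9 Elkhorn=3 Greywater=3 Hollowpine=7 Juniper=16 → close Ashgrove (overflow 15)
  20÷6 = 3 each, +1 to first 2
Round 2: Briarlake=21 Cedarfen=13 Elkhorn=6 Greywater=6 Hollowpine=10 Juniper=19 → close Briarlake (overflow 14)
  21÷5 = 4 each, +1 to first 1
Round 3: Cedarfen=18 Elkhorn=10 Greywater=10 Hollowpine=14 Juniper=23 → close Juniper (overflow 16)
  23÷4 = 5 each, +1 to first 3
Round 4: Cedarfen=24 Elkhorn=16 Greywater=16 Hollowpine=19 → close Cedarfen (overflow 13)
  24÷3 = 8 each, +1 to first 0
Round 5: Elkhorn=24 Greywater=24 Hollowpine=27 → close Hollowpine (overflow 16)
  27÷2 = 13 each, +1 to first 1
Round 6: Elkhorn=38 Greywater=37 → close Elkhorn (overflow 27)
  38÷1 = 38 each, +1 to first 0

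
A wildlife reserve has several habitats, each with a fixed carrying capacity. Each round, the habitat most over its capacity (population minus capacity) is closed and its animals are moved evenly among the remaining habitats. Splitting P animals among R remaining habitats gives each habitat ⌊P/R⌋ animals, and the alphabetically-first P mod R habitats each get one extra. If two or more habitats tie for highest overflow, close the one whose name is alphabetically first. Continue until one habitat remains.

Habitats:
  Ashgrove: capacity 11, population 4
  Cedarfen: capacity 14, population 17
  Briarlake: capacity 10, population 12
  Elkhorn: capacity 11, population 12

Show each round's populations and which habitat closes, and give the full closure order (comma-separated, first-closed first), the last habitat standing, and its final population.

Closure order: Cedarfen, Briarlake, Elkhorn
Last habitat: Ashgrove with 45 animals

Round 1: Ashgrove=4 Briarlake=12 Cedarfen=17 Elkhorn=12 → close Cedarfen (overflow 3)
  17÷3 = 5 each, +1 to first 2
Round 2: Ashgrove=10 Briarlake=18 Elkhorn=17 → close Briarlake (overflow 8)
  18÷2 = 9 each, +1 to first 0
Round 3: Ashgrove=19 Elkhorn=26 → close Elkhorn (overflow 15)
  26÷1 = 26 each, +1 to first 0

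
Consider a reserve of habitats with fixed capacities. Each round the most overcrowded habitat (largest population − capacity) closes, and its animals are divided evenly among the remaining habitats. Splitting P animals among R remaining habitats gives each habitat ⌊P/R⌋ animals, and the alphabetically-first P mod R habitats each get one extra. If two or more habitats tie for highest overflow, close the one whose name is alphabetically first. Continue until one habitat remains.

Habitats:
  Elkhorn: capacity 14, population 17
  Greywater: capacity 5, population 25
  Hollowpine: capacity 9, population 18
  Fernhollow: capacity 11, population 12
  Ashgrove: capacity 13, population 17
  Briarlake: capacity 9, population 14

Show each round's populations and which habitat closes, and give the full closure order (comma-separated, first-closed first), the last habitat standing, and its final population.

Closure order: Greywater, Hollowpine, Briarlake, Ashgrove, Elkhorn
Last habitat: Fernhollow with 103 animals

Round 1: Ashgrove=17 Briarlake=14 Elkhorn=17 Fernhollow=12 Greywater=25 Hollowpine=18 → close Greywater (overflow 20)
  25÷5 = 5 each, +1 to first 0
Round 2: Ashgrove=22 Briarlake=19 Elkhorn=22 Fernhollow=17 Hollowpine=23 → close Hollowpine (overflow 14)
  23÷4 = 5 each, +1 to first 3
Round 3: Ashgrove=28 Briarlake=25 Elkhorn=28 Fernhollow=22 → close Briarlake (overflow 16)
  25÷3 = 8 each, +1 to first 1
Round 4: Ashgrove=37 Elkhorn=36 Fernhollow=30 → close Ashgrove (overflow 24)
  37÷2 = 18 each, +1 to first 1
Round 5: Elkhorn=55 Fernhollow=48 → close Elkhorn (overflow 41)
  55÷1 = 55 each, +1 to first 0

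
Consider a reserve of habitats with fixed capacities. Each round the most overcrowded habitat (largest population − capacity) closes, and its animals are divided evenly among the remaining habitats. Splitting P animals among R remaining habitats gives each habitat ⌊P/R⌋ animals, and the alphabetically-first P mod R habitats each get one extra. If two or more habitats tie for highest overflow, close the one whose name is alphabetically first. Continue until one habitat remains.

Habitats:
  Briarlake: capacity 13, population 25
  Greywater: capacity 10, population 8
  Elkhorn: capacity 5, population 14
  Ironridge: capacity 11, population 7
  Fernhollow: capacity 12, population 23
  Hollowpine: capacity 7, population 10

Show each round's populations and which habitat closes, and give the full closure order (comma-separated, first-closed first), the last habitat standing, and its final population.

Round 1: Briarlake=25 Elkhorn=14 Fernhollow=23 Greywater=8 Hollowpine=10 Ironridge=7 → close Briarlake (overflow 12)
  25÷5 = 5 each, +1 to first 0
Round 2: Elkhorn=19 Fernhollow=28 Greywater=13 Hollowpine=15 Ironridge=12 → close Fernhollow (overflow 16)
  28÷4 = 7 each, +1 to first 0
Round 3: Elkhorn=26 Greywater=20 Hollowpine=22 Ironridge=19 → close Elkhorn (overflow 21)
  26÷3 = 8 each, +1 to first 2
Round 4: Greywater=29 Hollowpine=31 Ironridge=27 → close Hollowpine (overflow 24)
  31÷2 = 15 each, +1 to first 1
Round 5: Greywater=45 Ironridge=42 → close Greywater (overflow 35)
  45÷1 = 45 each, +1 to first 0

Closure order: Briarlake, Fernhollow, Elkhorn, Hollowpine, Greywater
Last habitat: Ironridge with 87 animals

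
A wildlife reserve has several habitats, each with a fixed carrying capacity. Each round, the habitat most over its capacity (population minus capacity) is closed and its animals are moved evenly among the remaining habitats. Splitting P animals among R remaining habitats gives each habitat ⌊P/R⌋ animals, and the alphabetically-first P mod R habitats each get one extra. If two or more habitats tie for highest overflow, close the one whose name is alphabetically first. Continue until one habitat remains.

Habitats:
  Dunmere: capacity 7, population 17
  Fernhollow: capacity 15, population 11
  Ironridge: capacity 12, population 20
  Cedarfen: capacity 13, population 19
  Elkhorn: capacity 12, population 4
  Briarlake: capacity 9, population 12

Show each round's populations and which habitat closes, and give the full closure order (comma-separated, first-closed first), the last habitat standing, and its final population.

Closure order: Dunmere, Ironridge, Cedarfen, Briarlake, Fernhollow
Last habitat: Elkhorn with 83 animals

Round 1: Briarlake=12 Cedarfen=19 Dunmere=17 Elkhorn=4 Fernhollow=11 Ironridge=20 → close Dunmere (overflow 10)
  17÷5 = 3 each, +1 to first 2
Round 2: Briarlake=16 Cedarfen=23 Elkhorn=7 Fernhollow=14 Ironridge=23 → close Ironridge (overflow 11)
  23÷4 = 5 each, +1 to first 3
Round 3: Briarlake=22 Cedarfen=29 Elkhorn=13 Fernhollow=19 → close Cedarfen (overflow 16)
  29÷3 = 9 each, +1 to first 2
Round 4: Briarlake=32 Elkhorn=23 Fernhollow=28 → close Briarlake (overflow 23)
  32÷2 = 16 each, +1 to first 0
Round 5: Elkhorn=39 Fernhollow=44 → close Fernhollow (overflow 29)
  44÷1 = 44 each, +1 to first 0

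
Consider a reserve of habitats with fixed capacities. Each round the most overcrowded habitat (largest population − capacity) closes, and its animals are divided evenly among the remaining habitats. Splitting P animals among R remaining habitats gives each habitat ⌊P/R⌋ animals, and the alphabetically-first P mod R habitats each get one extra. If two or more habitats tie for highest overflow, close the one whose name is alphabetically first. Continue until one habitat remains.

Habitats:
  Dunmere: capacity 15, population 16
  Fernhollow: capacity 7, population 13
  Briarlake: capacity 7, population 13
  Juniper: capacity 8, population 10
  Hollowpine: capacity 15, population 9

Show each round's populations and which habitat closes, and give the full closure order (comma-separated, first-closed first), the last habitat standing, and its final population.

Round 1: Briarlake=13 Dunmere=16 Fernhollow=13 Hollowpine=9 Juniper=10 → close Briarlake (overflow 6)
  13÷4 = 3 each, +1 to first 1
Round 2: Dunmere=20 Fernhollow=16 Hollowpine=12 Juniper=13 → close Fernhollow (overflow 9)
  16÷3 = 5 each, +1 to first 1
Round 3: Dunmere=26 Hollowpine=17 Juniper=18 → close Dunmere (overflow 11)
  26÷2 = 13 each, +1 to first 0
Round 4: Hollowpine=30 Juniper=31 → close Juniper (overflow 23)
  31÷1 = 31 each, +1 to first 0

Closure order: Briarlake, Fernhollow, Dunmere, Juniper
Last habitat: Hollowpine with 61 animals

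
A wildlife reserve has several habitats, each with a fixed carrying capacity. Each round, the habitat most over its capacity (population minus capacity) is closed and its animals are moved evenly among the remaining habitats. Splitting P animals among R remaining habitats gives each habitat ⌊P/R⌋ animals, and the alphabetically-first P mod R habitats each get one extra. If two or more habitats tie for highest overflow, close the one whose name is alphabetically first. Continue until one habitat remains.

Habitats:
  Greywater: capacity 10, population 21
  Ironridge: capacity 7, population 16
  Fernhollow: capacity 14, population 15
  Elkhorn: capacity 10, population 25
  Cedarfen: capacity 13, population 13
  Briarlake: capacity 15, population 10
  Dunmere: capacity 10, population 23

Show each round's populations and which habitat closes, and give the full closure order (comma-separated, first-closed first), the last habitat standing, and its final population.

Round 1: Briarlake=10 Cedarfen=13 Dunmere=23 Elkhorn=25 Fernhollow=15 Greywater=21 Ironridge=16 → close Elkhorn (overflow 15)
  25÷6 = 4 each, +1 to first 1
Round 2: Briarlake=15 Cedarfen=17 Dunmere=27 Fernhollow=19 Greywater=25 Ironridge=20 → close Dunmere (overflow 17)
  27÷5 = 5 each, +1 to first 2
Round 3: Briarlake=21 Cedarfen=23 Fernhollow=24 Greywater=30 Ironridge=25 → close Greywater (overflow 20)
  30÷4 = 7 each, +1 to first 2
Round 4: Briarlake=29 Cedarfen=31 Fernhollow=31 Ironridge=32 → close Ironridge (overflow 25)
  32÷3 = 10 each, +1 to first 2
Round 5: Briarlake=40 Cedarfen=42 Fernhollow=41 → close Cedarfen (overflow 29)
  42÷2 = 21 each, +1 to first 0
Round 6: Briarlake=61 Fernhollow=62 → close Fernhollow (overflow 48)
  62÷1 = 62 each, +1 to first 0

Closure order: Elkhorn, Dunmere, Greywater, Ironridge, Cedarfen, Fernhollow
Last habitat: Briarlake with 123 animals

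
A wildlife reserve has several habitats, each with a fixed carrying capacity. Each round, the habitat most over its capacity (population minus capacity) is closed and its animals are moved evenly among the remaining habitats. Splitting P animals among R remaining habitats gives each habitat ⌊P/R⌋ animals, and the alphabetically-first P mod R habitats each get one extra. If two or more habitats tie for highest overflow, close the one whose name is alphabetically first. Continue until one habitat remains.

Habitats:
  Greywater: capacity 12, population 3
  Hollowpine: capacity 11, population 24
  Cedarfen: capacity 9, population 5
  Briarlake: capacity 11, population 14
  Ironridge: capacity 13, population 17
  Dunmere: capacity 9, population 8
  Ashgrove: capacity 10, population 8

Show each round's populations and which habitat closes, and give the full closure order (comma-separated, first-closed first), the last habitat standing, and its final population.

Closure order: Hollowpine, Ironridge, Briarlake, Ashgrove, Dunmere, Cedarfen
Last habitat: Greywater with 79 animals

Round 1: Ashgrove=8 Briarlake=14 Cedarfen=5 Dunmere=8 Greywater=3 Hollowpine=24 Ironridge=17 → close Hollowpine (overflow 13)
  24÷6 = 4 each, +1 to first 0
Round 2: Ashgrove=12 Briarlake=18 Cedarfen=9 Dunmere=12 Greywater=7 Ironridge=21 → close Ironridge (overflow 8)
  21÷5 = 4 each, +1 to first 1
Round 3: Ashgrove=17 Briarlake=22 Cedarfen=13 Dunmere=16 Greywater=11 → close Briarlake (overflow 11)
  22÷4 = 5 each, +1 to first 2
Round 4: Ashgrove=23 Cedarfen=19 Dunmere=21 Greywater=16 → close Ashgrove (overflow 13)
  23÷3 = 7 each, +1 to first 2
Round 5: Cedarfen=27 Dunmere=29 Greywater=23 → close Dunmere (overflow 20)
  29÷2 = 14 each, +1 to first 1
Round 6: Cedarfen=42 Greywater=37 → close Cedarfen (overflow 33)
  42÷1 = 42 each, +1 to first 0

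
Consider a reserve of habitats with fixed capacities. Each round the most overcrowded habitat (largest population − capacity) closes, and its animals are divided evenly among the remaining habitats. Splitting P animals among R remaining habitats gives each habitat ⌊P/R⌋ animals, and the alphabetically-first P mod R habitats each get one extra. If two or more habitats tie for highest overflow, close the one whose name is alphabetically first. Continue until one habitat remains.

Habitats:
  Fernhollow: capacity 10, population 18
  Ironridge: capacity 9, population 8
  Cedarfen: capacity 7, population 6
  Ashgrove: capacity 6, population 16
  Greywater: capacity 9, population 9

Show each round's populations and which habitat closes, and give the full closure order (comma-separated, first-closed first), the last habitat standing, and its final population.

Closure order: Ashgrove, Fernhollow, Cedarfen, Greywater
Last habitat: Ironridge with 57 animals

Round 1: Ashgrove=16 Cedarfen=6 Fernhollow=18 Greywater=9 Ironridge=8 → close Ashgrove (overflow 10)
  16÷4 = 4 each, +1 to first 0
Round 2: Cedarfen=10 Fernhollow=22 Greywater=13 Ironridge=12 → close Fernhollow (overflow 12)
  22÷3 = 7 each, +1 to first 1
Round 3: Cedarfen=18 Greywater=20 Ironridge=19 → close Cedarfen (overflow 11)
  18÷2 = 9 each, +1 to first 0
Round 4: Greywater=29 Ironridge=28 → close Greywater (overflow 20)
  29÷1 = 29 each, +1 to first 0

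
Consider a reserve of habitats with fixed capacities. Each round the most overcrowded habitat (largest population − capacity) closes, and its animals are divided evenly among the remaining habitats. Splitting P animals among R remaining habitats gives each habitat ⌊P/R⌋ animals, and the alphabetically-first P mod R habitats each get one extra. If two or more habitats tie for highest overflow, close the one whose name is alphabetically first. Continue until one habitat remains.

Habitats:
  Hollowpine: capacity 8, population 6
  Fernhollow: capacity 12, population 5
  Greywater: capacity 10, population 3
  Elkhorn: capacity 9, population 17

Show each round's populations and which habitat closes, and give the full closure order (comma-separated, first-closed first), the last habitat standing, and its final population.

Closure order: Elkhorn, Hollowpine, Fernhollow
Last habitat: Greywater with 31 animals

Round 1: Elkhorn=17 Fernhollow=5 Greywater=3 Hollowpine=6 → close Elkhorn (overflow 8)
  17÷3 = 5 each, +1 to first 2
Round 2: Fernhollow=11 Greywater=9 Hollowpine=11 → close Hollowpine (overflow 3)
  11÷2 = 5 each, +1 to first 1
Round 3: Fernhollow=17 Greywater=14 → close Fernhollow (overflow 5)
  17÷1 = 17 each, +1 to first 0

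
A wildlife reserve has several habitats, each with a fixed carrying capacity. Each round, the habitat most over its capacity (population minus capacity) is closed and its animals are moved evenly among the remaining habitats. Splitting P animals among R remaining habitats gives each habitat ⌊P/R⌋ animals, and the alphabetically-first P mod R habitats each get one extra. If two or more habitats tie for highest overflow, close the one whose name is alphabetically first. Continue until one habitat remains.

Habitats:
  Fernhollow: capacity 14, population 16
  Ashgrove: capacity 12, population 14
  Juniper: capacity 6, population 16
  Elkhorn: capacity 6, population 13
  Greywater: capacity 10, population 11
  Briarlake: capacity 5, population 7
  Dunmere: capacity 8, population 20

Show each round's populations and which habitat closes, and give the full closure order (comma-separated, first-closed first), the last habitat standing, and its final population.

Closure order: Dunmere, Juniper, Elkhorn, Ashgrove, Briarlake, Fernhollow
Last habitat: Greywater with 97 animals

Round 1: Ashgrove=14 Briarlake=7 Dunmere=20 Elkhorn=13 Fernhollow=16 Greywater=11 Juniper=16 → close Dunmere (overflow 12)
  20÷6 = 3 each, +1 to first 2
Round 2: Ashgrove=18 Briarlake=11 Elkhorn=16 Fernhollow=19 Greywater=14 Juniper=19 → close Juniper (overflow 13)
  19÷5 = 3 each, +1 to first 4
Round 3: Ashgrove=22 Briarlake=15 Elkhorn=20 Fernhollow=23 Greywater=17 → close Elkhorn (overflow 14)
  20÷4 = 5 each, +1 to first 0
Round 4: Ashgrove=27 Briarlake=20 Fernhollow=28 Greywater=22 → close Ashgrove (overflow 15)
  27÷3 = 9 each, +1 to first 0
Round 5: Briarlake=29 Fernhollow=37 Greywater=31 → close Briarlake (overflow 24)
  29÷2 = 14 each, +1 to first 1
Round 6: Fernhollow=52 Greywater=45 → close Fernhollow (overflow 38)
  52÷1 = 52 each, +1 to first 0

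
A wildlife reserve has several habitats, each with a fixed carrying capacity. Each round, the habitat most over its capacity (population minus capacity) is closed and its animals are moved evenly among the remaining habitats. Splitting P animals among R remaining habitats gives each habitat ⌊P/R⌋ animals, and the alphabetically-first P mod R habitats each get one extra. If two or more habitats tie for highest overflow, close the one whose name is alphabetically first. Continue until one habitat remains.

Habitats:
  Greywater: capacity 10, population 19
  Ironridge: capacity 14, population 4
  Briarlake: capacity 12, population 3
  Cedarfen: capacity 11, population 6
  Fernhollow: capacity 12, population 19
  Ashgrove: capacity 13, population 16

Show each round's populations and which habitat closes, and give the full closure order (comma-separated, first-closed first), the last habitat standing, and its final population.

Closure order: Greywater, Fernhollow, Ashgrove, Cedarfen, Briarlake
Last habitat: Ironridge with 67 animals

Round 1: Ashgrove=16 Briarlake=3 Cedarfen=6 Fernhollow=19 Greywater=19 Ironridge=4 → close Greywater (overflow 9)
  19÷5 = 3 each, +1 to first 4
Round 2: Ashgrove=20 Briarlake=7 Cedarfen=10 Fernhollow=23 Ironridge=7 → close Fernhollow (overflow 11)
  23÷4 = 5 each, +1 to first 3
Round 3: Ashgrove=26 Briarlake=13 Cedarfen=16 Ironridge=12 → close Ashgrove (overflow 13)
  26÷3 = 8 each, +1 to first 2
Round 4: Briarlake=22 Cedarfen=25 Ironridge=20 → close Cedarfen (overflow 14)
  25÷2 = 12 each, +1 to first 1
Round 5: Briarlake=35 Ironridge=32 → close Briarlake (overflow 23)
  35÷1 = 35 each, +1 to first 0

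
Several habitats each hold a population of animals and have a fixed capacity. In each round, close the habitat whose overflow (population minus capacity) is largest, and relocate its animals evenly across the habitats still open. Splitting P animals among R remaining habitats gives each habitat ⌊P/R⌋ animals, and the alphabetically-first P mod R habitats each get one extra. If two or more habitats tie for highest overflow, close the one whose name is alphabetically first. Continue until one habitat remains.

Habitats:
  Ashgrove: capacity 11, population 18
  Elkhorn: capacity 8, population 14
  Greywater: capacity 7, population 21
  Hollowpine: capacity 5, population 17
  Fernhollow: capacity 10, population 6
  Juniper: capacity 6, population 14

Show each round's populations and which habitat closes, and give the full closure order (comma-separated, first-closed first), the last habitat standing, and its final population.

Round 1: Ashgrove=18 Elkhorn=14 Fernhollow=6 Greywater=21 Hollowpine=17 Juniper=14 → close Greywater (overflow 14)
  21÷5 = 4 each, +1 to first 1
Round 2: Ashgrove=23 Elkhorn=18 Fernhollow=10 Hollowpine=21 Juniper=18 → close Hollowpine (overflow 16)
  21÷4 = 5 each, +1 to first 1
Round 3: Ashgrove=29 Elkhorn=23 Fernhollow=15 Juniper=23 → close Ashgrove (overflow 18)
  29÷3 = 9 each, +1 to first 2
Round 4: Elkhorn=33 Fernhollow=25 Juniper=32 → close Juniper (overflow 26)
  32÷2 = 16 each, +1 to first 0
Round 5: Elkhorn=49 Fernhollow=41 → close Elkhorn (overflow 41)
  49÷1 = 49 each, +1 to first 0

Closure order: Greywater, Hollowpine, Ashgrove, Juniper, Elkhorn
Last habitat: Fernhollow with 90 animals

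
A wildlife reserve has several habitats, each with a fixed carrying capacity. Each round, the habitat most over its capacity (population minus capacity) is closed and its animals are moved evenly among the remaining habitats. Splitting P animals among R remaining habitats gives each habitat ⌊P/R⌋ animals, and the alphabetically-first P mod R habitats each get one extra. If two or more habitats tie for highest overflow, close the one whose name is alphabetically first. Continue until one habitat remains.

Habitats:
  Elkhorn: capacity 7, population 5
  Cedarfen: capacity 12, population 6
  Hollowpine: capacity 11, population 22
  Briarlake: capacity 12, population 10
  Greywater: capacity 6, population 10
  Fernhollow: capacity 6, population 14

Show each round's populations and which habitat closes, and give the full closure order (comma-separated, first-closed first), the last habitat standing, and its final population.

Closure order: Hollowpine, Fernhollow, Greywater, Briarlake, Elkhorn
Last habitat: Cedarfen with 67 animals

Round 1: Briarlake=10 Cedarfen=6 Elkhorn=5 Fernhollow=14 Greywater=10 Hollowpine=22 → close Hollowpine (overflow 11)
  22÷5 = 4 each, +1 to first 2
Round 2: Briarlake=15 Cedarfen=11 Elkhorn=9 Fernhollow=18 Greywater=14 → close Fernhollow (overflow 12)
  18÷4 = 4 each, +1 to first 2
Round 3: Briarlake=20 Cedarfen=16 Elkhorn=13 Greywater=18 → close Greywater (overflow 12)
  18÷3 = 6 each, +1 to first 0
Round 4: Briarlake=26 Cedarfen=22 Elkhorn=19 → close Briarlake (overflow 14)
  26÷2 = 13 each, +1 to first 0
Round 5: Cedarfen=35 Elkhorn=32 → close Elkhorn (overflow 25)
  32÷1 = 32 each, +1 to first 0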